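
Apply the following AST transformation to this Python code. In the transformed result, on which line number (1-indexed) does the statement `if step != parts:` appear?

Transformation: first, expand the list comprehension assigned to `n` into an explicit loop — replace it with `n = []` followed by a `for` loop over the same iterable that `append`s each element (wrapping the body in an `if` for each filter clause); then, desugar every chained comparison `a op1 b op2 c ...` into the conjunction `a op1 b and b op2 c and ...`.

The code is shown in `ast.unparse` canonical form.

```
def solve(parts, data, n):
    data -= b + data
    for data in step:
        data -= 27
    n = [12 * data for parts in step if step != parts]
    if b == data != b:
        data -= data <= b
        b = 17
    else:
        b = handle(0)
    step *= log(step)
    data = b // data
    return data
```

7

Transformed code:
def solve(parts, data, n):
    data -= b + data
    for data in step:
        data -= 27
    n = []
    for parts in step:
        if step != parts:
            n.append(12 * data)
    if b == data and data != b:
        data -= data <= b
        b = 17
    else:
        b = handle(0)
    step *= log(step)
    data = b // data
    return data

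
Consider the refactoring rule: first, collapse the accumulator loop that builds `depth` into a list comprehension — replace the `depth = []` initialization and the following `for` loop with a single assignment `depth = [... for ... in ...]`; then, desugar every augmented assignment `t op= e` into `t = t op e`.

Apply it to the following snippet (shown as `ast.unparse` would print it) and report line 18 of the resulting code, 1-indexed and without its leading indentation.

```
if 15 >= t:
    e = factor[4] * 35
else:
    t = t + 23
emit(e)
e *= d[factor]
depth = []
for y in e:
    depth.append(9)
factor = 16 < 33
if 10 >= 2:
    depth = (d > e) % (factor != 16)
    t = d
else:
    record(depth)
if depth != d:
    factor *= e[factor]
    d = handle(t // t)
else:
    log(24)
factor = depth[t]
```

Transformed code:
if 15 >= t:
    e = factor[4] * 35
else:
    t = t + 23
emit(e)
e = e * d[factor]
depth = [9 for y in e]
factor = 16 < 33
if 10 >= 2:
    depth = (d > e) % (factor != 16)
    t = d
else:
    record(depth)
if depth != d:
    factor = factor * e[factor]
    d = handle(t // t)
else:
    log(24)
factor = depth[t]

log(24)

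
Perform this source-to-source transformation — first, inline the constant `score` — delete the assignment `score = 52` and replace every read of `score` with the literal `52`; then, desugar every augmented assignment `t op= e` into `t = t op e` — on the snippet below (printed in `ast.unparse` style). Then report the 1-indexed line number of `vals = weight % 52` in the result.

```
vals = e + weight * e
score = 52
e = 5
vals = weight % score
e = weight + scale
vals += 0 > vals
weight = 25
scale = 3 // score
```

Transformed code:
vals = e + weight * e
e = 5
vals = weight % 52
e = weight + scale
vals = vals + (0 > vals)
weight = 25
scale = 3 // 52

3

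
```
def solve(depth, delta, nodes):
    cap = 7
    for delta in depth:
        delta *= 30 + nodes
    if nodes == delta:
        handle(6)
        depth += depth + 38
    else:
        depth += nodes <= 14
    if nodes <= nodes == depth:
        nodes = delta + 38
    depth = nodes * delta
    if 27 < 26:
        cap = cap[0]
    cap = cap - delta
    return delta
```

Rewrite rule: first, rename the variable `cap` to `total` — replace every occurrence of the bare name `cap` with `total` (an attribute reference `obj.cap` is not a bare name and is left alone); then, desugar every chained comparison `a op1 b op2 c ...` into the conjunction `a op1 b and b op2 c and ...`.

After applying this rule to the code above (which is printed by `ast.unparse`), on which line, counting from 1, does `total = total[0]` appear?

Transformed code:
def solve(depth, delta, nodes):
    total = 7
    for delta in depth:
        delta *= 30 + nodes
    if nodes == delta:
        handle(6)
        depth += depth + 38
    else:
        depth += nodes <= 14
    if nodes <= nodes and nodes == depth:
        nodes = delta + 38
    depth = nodes * delta
    if 27 < 26:
        total = total[0]
    total = total - delta
    return delta

14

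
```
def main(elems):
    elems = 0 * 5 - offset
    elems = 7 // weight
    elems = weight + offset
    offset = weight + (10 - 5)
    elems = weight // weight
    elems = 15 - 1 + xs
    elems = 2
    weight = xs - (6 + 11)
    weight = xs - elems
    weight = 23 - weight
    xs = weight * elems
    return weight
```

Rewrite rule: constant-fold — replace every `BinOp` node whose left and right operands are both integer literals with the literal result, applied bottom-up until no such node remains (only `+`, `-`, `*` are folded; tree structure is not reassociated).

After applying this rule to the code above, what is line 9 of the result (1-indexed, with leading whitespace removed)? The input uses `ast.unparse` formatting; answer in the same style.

Transformed code:
def main(elems):
    elems = 0 - offset
    elems = 7 // weight
    elems = weight + offset
    offset = weight + 5
    elems = weight // weight
    elems = 14 + xs
    elems = 2
    weight = xs - 17
    weight = xs - elems
    weight = 23 - weight
    xs = weight * elems
    return weight

weight = xs - 17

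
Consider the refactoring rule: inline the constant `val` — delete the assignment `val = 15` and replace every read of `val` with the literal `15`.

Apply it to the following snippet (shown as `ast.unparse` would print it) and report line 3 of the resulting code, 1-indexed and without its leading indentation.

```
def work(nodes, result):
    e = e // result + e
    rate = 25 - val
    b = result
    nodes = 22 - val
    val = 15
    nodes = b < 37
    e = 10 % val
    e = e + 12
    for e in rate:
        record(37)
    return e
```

Transformed code:
def work(nodes, result):
    e = e // result + e
    rate = 25 - 15
    b = result
    nodes = 22 - 15
    nodes = b < 37
    e = 10 % 15
    e = e + 12
    for e in rate:
        record(37)
    return e

rate = 25 - 15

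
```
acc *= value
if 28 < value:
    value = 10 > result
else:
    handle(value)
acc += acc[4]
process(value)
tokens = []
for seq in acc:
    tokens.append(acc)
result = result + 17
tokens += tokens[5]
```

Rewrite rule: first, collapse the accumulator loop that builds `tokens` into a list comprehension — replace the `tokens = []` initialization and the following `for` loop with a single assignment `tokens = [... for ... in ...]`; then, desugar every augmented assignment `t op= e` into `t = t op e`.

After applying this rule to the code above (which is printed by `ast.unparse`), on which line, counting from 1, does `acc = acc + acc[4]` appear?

Transformed code:
acc = acc * value
if 28 < value:
    value = 10 > result
else:
    handle(value)
acc = acc + acc[4]
process(value)
tokens = [acc for seq in acc]
result = result + 17
tokens = tokens + tokens[5]

6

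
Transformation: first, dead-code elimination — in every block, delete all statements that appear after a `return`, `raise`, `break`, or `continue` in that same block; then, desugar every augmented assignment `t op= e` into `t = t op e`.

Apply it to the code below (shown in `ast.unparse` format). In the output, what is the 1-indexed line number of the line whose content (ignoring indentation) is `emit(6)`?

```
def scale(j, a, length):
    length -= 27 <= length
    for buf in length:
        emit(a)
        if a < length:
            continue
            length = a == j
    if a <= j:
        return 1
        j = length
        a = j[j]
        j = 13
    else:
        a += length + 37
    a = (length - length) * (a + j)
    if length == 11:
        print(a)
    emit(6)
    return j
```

14

Transformed code:
def scale(j, a, length):
    length = length - (27 <= length)
    for buf in length:
        emit(a)
        if a < length:
            continue
    if a <= j:
        return 1
    else:
        a = a + (length + 37)
    a = (length - length) * (a + j)
    if length == 11:
        print(a)
    emit(6)
    return j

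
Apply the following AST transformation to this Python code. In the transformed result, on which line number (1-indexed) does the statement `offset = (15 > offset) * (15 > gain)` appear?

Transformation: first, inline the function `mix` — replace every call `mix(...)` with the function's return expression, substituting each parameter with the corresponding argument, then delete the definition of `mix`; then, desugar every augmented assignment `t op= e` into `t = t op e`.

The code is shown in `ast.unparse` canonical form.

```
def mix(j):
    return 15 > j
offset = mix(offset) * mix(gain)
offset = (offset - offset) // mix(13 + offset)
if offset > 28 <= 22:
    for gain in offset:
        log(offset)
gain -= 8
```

Transformed code:
offset = (15 > offset) * (15 > gain)
offset = (offset - offset) // (15 > 13 + offset)
if offset > 28 <= 22:
    for gain in offset:
        log(offset)
gain = gain - 8

1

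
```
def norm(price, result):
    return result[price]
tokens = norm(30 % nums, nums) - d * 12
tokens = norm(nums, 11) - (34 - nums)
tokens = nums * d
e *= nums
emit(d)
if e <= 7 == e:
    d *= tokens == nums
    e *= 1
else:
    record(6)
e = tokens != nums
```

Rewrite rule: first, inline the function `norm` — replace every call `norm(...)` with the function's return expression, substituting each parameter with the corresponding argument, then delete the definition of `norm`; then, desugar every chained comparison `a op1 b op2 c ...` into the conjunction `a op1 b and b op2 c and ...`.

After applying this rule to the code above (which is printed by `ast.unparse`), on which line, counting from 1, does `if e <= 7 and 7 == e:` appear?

Transformed code:
tokens = nums[30 % nums] - d * 12
tokens = 11[nums] - (34 - nums)
tokens = nums * d
e *= nums
emit(d)
if e <= 7 and 7 == e:
    d *= tokens == nums
    e *= 1
else:
    record(6)
e = tokens != nums

6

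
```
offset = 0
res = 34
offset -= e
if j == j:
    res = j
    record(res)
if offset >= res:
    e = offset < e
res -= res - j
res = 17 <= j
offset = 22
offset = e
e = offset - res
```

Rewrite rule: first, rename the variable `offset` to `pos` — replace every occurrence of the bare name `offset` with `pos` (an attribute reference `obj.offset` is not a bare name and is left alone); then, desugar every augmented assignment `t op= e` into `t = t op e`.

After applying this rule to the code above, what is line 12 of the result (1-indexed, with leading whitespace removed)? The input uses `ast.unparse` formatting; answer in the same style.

Transformed code:
pos = 0
res = 34
pos = pos - e
if j == j:
    res = j
    record(res)
if pos >= res:
    e = pos < e
res = res - (res - j)
res = 17 <= j
pos = 22
pos = e
e = pos - res

pos = e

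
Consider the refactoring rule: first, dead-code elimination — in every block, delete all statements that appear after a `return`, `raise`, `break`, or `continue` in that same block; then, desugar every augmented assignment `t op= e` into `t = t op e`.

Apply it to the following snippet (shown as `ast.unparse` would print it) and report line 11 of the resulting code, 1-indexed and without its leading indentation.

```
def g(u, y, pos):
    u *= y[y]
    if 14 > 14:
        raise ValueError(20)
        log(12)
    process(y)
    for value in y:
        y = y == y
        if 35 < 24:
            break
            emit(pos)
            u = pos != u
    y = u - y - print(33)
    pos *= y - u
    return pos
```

pos = pos * (y - u)

Transformed code:
def g(u, y, pos):
    u = u * y[y]
    if 14 > 14:
        raise ValueError(20)
    process(y)
    for value in y:
        y = y == y
        if 35 < 24:
            break
    y = u - y - print(33)
    pos = pos * (y - u)
    return pos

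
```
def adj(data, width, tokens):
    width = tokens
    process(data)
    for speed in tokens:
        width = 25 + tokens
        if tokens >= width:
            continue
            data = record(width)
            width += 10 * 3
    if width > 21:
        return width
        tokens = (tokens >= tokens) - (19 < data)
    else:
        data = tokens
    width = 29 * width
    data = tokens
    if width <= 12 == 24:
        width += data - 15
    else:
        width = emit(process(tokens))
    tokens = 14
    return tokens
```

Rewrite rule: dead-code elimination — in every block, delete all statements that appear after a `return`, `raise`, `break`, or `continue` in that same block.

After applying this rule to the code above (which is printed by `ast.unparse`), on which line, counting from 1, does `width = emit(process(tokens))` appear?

17

Transformed code:
def adj(data, width, tokens):
    width = tokens
    process(data)
    for speed in tokens:
        width = 25 + tokens
        if tokens >= width:
            continue
    if width > 21:
        return width
    else:
        data = tokens
    width = 29 * width
    data = tokens
    if width <= 12 == 24:
        width += data - 15
    else:
        width = emit(process(tokens))
    tokens = 14
    return tokens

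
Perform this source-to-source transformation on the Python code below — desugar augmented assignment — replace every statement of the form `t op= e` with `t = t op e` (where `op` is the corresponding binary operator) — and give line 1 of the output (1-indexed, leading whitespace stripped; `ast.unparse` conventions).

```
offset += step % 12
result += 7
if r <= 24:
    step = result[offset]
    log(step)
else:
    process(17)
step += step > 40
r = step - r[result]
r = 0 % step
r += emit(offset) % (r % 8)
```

Transformed code:
offset = offset + step % 12
result = result + 7
if r <= 24:
    step = result[offset]
    log(step)
else:
    process(17)
step = step + (step > 40)
r = step - r[result]
r = 0 % step
r = r + emit(offset) % (r % 8)

offset = offset + step % 12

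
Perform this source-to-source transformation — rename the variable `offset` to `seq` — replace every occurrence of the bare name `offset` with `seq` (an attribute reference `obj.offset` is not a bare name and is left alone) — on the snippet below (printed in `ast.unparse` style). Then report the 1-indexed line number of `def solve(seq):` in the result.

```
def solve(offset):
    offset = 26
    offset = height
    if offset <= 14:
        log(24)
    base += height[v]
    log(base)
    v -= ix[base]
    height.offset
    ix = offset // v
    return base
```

1

Transformed code:
def solve(seq):
    seq = 26
    seq = height
    if seq <= 14:
        log(24)
    base += height[v]
    log(base)
    v -= ix[base]
    height.offset
    ix = seq // v
    return base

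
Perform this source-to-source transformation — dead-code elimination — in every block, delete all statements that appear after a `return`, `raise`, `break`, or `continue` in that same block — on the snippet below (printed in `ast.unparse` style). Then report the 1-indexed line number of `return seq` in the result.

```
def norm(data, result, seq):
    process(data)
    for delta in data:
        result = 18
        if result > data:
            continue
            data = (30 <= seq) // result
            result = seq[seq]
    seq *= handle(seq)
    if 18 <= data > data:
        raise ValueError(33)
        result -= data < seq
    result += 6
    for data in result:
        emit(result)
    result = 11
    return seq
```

14

Transformed code:
def norm(data, result, seq):
    process(data)
    for delta in data:
        result = 18
        if result > data:
            continue
    seq *= handle(seq)
    if 18 <= data > data:
        raise ValueError(33)
    result += 6
    for data in result:
        emit(result)
    result = 11
    return seq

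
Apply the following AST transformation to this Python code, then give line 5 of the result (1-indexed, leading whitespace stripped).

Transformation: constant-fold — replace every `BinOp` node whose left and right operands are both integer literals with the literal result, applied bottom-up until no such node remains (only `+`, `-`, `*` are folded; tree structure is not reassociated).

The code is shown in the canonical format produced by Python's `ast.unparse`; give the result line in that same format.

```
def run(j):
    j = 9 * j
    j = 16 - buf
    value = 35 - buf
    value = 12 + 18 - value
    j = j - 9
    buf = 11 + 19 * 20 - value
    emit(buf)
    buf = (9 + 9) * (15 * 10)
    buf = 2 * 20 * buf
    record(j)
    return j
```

value = 30 - value

Transformed code:
def run(j):
    j = 9 * j
    j = 16 - buf
    value = 35 - buf
    value = 30 - value
    j = j - 9
    buf = 391 - value
    emit(buf)
    buf = 2700
    buf = 40 * buf
    record(j)
    return j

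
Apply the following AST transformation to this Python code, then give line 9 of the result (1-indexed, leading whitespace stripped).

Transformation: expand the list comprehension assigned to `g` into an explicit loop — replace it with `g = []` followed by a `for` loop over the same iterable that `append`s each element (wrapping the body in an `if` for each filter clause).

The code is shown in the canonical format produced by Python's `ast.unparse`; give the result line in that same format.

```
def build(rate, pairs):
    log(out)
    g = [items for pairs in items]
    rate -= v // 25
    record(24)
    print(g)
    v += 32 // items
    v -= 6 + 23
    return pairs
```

v += 32 // items

Transformed code:
def build(rate, pairs):
    log(out)
    g = []
    for pairs in items:
        g.append(items)
    rate -= v // 25
    record(24)
    print(g)
    v += 32 // items
    v -= 6 + 23
    return pairs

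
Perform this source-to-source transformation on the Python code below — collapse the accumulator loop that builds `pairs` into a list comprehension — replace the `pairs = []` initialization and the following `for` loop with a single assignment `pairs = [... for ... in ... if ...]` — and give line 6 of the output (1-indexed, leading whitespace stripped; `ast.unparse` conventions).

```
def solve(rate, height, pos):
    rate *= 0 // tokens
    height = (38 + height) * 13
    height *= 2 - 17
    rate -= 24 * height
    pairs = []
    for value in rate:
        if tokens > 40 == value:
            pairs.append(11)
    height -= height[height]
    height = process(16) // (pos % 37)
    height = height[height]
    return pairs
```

Transformed code:
def solve(rate, height, pos):
    rate *= 0 // tokens
    height = (38 + height) * 13
    height *= 2 - 17
    rate -= 24 * height
    pairs = [11 for value in rate if tokens > 40 == value]
    height -= height[height]
    height = process(16) // (pos % 37)
    height = height[height]
    return pairs

pairs = [11 for value in rate if tokens > 40 == value]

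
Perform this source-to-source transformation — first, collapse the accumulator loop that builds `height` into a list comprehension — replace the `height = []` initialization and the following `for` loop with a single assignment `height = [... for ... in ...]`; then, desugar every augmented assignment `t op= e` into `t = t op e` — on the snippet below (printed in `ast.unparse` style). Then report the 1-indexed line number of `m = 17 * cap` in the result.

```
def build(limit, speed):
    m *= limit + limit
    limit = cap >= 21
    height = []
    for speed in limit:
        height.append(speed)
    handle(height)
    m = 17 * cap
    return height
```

6

Transformed code:
def build(limit, speed):
    m = m * (limit + limit)
    limit = cap >= 21
    height = [speed for speed in limit]
    handle(height)
    m = 17 * cap
    return height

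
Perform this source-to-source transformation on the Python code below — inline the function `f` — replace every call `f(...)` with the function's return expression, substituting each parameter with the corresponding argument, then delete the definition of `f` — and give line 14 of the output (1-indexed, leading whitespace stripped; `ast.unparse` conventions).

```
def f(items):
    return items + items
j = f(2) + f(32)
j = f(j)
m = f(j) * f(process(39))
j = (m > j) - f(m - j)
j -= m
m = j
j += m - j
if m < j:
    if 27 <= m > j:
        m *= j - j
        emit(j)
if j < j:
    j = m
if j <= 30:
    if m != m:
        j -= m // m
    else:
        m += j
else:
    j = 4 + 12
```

Transformed code:
j = 2 + 2 + (32 + 32)
j = j + j
m = (j + j) * (process(39) + process(39))
j = (m > j) - (m - j + (m - j))
j -= m
m = j
j += m - j
if m < j:
    if 27 <= m > j:
        m *= j - j
        emit(j)
if j < j:
    j = m
if j <= 30:
    if m != m:
        j -= m // m
    else:
        m += j
else:
    j = 4 + 12

if j <= 30:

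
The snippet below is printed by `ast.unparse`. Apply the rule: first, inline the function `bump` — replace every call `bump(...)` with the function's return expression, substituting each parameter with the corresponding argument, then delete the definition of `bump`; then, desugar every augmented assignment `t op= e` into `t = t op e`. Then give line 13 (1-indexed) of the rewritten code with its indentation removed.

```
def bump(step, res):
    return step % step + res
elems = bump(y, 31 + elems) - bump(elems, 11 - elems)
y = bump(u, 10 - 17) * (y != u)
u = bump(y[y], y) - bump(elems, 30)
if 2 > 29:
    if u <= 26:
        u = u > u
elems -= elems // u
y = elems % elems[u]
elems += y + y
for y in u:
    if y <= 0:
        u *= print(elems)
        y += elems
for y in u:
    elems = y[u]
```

y = y + elems

Transformed code:
elems = y % y + (31 + elems) - (elems % elems + (11 - elems))
y = (u % u + (10 - 17)) * (y != u)
u = y[y] % y[y] + y - (elems % elems + 30)
if 2 > 29:
    if u <= 26:
        u = u > u
elems = elems - elems // u
y = elems % elems[u]
elems = elems + (y + y)
for y in u:
    if y <= 0:
        u = u * print(elems)
        y = y + elems
for y in u:
    elems = y[u]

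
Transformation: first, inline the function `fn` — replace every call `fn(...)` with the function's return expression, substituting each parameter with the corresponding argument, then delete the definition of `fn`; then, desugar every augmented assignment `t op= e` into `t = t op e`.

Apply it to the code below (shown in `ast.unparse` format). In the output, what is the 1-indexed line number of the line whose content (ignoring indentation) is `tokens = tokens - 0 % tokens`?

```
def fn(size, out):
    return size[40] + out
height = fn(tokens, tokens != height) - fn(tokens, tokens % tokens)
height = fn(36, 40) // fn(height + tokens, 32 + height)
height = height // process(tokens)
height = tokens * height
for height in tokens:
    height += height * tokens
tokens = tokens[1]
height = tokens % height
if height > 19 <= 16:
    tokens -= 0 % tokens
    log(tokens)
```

10

Transformed code:
height = tokens[40] + (tokens != height) - (tokens[40] + tokens % tokens)
height = (36[40] + 40) // ((height + tokens)[40] + (32 + height))
height = height // process(tokens)
height = tokens * height
for height in tokens:
    height = height + height * tokens
tokens = tokens[1]
height = tokens % height
if height > 19 <= 16:
    tokens = tokens - 0 % tokens
    log(tokens)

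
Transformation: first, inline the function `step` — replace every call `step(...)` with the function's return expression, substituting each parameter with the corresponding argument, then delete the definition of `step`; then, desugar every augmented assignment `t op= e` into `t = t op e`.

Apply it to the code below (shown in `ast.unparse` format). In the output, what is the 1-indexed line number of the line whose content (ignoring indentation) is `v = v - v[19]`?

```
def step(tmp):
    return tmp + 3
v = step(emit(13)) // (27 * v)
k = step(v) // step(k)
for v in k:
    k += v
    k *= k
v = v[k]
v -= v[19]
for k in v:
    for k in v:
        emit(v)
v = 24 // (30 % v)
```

7

Transformed code:
v = (emit(13) + 3) // (27 * v)
k = (v + 3) // (k + 3)
for v in k:
    k = k + v
    k = k * k
v = v[k]
v = v - v[19]
for k in v:
    for k in v:
        emit(v)
v = 24 // (30 % v)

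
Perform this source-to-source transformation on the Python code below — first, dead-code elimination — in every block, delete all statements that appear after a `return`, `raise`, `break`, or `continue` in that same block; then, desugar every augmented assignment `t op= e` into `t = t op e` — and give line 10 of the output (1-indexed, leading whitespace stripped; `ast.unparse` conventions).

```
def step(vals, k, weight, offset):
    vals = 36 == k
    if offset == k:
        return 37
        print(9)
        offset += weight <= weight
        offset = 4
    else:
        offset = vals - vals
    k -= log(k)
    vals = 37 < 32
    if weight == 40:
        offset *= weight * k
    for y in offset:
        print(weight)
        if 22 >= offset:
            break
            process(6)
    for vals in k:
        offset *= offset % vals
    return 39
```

Transformed code:
def step(vals, k, weight, offset):
    vals = 36 == k
    if offset == k:
        return 37
    else:
        offset = vals - vals
    k = k - log(k)
    vals = 37 < 32
    if weight == 40:
        offset = offset * (weight * k)
    for y in offset:
        print(weight)
        if 22 >= offset:
            break
    for vals in k:
        offset = offset * (offset % vals)
    return 39

offset = offset * (weight * k)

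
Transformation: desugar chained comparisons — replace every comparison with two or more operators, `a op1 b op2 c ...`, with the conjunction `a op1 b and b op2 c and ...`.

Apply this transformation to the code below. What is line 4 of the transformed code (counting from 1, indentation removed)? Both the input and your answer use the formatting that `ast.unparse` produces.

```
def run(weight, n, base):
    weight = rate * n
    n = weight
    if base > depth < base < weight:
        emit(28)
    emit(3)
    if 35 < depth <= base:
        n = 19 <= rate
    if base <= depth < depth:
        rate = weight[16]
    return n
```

if base > depth and depth < base and (base < weight):

Transformed code:
def run(weight, n, base):
    weight = rate * n
    n = weight
    if base > depth and depth < base and (base < weight):
        emit(28)
    emit(3)
    if 35 < depth and depth <= base:
        n = 19 <= rate
    if base <= depth and depth < depth:
        rate = weight[16]
    return n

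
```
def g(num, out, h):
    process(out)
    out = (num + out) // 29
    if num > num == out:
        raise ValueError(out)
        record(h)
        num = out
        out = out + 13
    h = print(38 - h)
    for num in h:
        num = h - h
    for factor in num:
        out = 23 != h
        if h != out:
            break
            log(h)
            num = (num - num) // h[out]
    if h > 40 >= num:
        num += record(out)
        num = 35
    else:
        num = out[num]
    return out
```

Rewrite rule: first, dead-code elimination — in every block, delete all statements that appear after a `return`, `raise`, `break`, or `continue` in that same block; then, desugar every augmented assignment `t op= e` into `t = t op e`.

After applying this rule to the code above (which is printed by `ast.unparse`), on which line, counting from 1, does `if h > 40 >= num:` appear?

Transformed code:
def g(num, out, h):
    process(out)
    out = (num + out) // 29
    if num > num == out:
        raise ValueError(out)
    h = print(38 - h)
    for num in h:
        num = h - h
    for factor in num:
        out = 23 != h
        if h != out:
            break
    if h > 40 >= num:
        num = num + record(out)
        num = 35
    else:
        num = out[num]
    return out

13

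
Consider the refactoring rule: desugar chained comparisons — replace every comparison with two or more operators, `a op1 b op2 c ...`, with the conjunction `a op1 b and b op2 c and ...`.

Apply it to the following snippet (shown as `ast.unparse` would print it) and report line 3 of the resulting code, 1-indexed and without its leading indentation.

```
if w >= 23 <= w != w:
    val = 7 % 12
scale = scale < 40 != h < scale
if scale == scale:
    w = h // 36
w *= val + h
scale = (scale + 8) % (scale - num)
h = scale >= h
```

scale = scale < 40 and 40 != h and (h < scale)

Transformed code:
if w >= 23 and 23 <= w and (w != w):
    val = 7 % 12
scale = scale < 40 and 40 != h and (h < scale)
if scale == scale:
    w = h // 36
w *= val + h
scale = (scale + 8) % (scale - num)
h = scale >= h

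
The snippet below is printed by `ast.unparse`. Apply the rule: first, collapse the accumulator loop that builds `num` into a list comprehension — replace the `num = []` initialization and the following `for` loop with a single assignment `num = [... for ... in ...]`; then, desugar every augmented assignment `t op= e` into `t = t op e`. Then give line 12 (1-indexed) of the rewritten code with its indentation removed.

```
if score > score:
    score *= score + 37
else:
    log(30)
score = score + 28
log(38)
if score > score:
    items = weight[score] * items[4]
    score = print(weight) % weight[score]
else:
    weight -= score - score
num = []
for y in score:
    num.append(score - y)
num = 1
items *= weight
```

num = [score - y for y in score]

Transformed code:
if score > score:
    score = score * (score + 37)
else:
    log(30)
score = score + 28
log(38)
if score > score:
    items = weight[score] * items[4]
    score = print(weight) % weight[score]
else:
    weight = weight - (score - score)
num = [score - y for y in score]
num = 1
items = items * weight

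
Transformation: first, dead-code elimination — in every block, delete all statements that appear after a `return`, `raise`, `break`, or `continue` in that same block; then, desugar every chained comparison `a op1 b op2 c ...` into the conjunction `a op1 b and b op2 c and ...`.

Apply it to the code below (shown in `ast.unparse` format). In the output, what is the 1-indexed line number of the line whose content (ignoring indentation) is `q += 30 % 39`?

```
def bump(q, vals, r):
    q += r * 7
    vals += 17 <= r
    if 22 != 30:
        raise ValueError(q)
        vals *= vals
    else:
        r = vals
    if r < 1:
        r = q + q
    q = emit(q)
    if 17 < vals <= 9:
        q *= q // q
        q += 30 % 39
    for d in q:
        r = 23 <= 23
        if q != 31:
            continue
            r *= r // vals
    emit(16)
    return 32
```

Transformed code:
def bump(q, vals, r):
    q += r * 7
    vals += 17 <= r
    if 22 != 30:
        raise ValueError(q)
    else:
        r = vals
    if r < 1:
        r = q + q
    q = emit(q)
    if 17 < vals and vals <= 9:
        q *= q // q
        q += 30 % 39
    for d in q:
        r = 23 <= 23
        if q != 31:
            continue
    emit(16)
    return 32

13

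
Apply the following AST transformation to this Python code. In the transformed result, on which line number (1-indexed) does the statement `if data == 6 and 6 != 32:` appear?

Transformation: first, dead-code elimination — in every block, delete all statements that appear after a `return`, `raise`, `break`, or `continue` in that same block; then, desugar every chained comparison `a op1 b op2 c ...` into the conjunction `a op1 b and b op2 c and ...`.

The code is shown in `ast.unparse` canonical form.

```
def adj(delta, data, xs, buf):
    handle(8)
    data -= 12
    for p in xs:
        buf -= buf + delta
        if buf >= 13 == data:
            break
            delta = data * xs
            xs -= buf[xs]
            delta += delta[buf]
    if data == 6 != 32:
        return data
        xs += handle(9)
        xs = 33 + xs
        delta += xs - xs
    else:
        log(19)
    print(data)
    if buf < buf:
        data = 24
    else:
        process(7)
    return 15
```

Transformed code:
def adj(delta, data, xs, buf):
    handle(8)
    data -= 12
    for p in xs:
        buf -= buf + delta
        if buf >= 13 and 13 == data:
            break
    if data == 6 and 6 != 32:
        return data
    else:
        log(19)
    print(data)
    if buf < buf:
        data = 24
    else:
        process(7)
    return 15

8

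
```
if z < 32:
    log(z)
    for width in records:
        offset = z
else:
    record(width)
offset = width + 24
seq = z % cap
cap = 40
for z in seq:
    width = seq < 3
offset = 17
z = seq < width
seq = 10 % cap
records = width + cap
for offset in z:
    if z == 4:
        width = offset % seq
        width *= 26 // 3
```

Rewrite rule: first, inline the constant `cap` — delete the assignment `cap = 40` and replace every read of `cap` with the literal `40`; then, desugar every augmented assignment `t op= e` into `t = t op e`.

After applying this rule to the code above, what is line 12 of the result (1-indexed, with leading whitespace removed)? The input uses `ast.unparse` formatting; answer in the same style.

Transformed code:
if z < 32:
    log(z)
    for width in records:
        offset = z
else:
    record(width)
offset = width + 24
seq = z % 40
for z in seq:
    width = seq < 3
offset = 17
z = seq < width
seq = 10 % 40
records = width + 40
for offset in z:
    if z == 4:
        width = offset % seq
        width = width * (26 // 3)

z = seq < width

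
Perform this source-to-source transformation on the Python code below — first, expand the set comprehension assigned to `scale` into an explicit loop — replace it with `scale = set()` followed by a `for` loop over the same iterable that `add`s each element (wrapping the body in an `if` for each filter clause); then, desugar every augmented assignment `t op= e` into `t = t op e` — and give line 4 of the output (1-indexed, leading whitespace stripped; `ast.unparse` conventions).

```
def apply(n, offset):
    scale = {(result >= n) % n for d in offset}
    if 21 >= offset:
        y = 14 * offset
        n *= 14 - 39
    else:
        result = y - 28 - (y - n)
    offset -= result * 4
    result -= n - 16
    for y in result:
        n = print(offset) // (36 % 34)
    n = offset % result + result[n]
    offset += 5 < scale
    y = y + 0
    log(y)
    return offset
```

Transformed code:
def apply(n, offset):
    scale = set()
    for d in offset:
        scale.add((result >= n) % n)
    if 21 >= offset:
        y = 14 * offset
        n = n * (14 - 39)
    else:
        result = y - 28 - (y - n)
    offset = offset - result * 4
    result = result - (n - 16)
    for y in result:
        n = print(offset) // (36 % 34)
    n = offset % result + result[n]
    offset = offset + (5 < scale)
    y = y + 0
    log(y)
    return offset

scale.add((result >= n) % n)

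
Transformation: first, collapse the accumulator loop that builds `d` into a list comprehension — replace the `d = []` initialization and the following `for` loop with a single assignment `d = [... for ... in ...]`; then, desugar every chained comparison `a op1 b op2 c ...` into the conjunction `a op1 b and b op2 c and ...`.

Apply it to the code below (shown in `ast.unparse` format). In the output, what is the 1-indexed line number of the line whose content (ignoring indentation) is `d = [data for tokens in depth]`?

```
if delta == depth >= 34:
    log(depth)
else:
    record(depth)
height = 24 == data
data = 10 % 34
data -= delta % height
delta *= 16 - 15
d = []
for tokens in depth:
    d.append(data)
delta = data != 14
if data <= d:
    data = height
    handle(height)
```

Transformed code:
if delta == depth and depth >= 34:
    log(depth)
else:
    record(depth)
height = 24 == data
data = 10 % 34
data -= delta % height
delta *= 16 - 15
d = [data for tokens in depth]
delta = data != 14
if data <= d:
    data = height
    handle(height)

9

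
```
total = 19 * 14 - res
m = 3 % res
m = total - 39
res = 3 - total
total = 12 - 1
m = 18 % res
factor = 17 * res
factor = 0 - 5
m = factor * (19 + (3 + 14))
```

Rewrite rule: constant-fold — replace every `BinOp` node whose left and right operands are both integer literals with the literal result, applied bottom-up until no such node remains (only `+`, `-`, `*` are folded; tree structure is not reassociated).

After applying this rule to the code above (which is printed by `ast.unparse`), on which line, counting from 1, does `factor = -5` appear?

Transformed code:
total = 266 - res
m = 3 % res
m = total - 39
res = 3 - total
total = 11
m = 18 % res
factor = 17 * res
factor = -5
m = factor * 36

8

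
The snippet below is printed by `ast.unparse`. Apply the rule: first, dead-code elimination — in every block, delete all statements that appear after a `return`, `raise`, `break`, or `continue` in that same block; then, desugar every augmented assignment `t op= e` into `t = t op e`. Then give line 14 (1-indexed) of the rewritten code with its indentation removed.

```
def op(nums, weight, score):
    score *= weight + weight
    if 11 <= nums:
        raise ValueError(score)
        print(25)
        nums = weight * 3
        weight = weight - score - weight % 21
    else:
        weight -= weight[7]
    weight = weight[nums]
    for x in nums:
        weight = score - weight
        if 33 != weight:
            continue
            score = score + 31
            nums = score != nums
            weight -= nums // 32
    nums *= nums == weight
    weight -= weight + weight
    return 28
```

Transformed code:
def op(nums, weight, score):
    score = score * (weight + weight)
    if 11 <= nums:
        raise ValueError(score)
    else:
        weight = weight - weight[7]
    weight = weight[nums]
    for x in nums:
        weight = score - weight
        if 33 != weight:
            continue
    nums = nums * (nums == weight)
    weight = weight - (weight + weight)
    return 28

return 28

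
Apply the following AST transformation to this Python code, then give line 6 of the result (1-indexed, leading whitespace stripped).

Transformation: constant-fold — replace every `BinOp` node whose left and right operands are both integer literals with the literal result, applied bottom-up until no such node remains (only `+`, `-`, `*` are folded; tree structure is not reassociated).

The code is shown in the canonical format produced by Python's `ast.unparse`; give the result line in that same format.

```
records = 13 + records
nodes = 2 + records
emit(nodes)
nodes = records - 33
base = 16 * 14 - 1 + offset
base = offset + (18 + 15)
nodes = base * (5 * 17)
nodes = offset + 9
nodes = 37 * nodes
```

base = offset + 33

Transformed code:
records = 13 + records
nodes = 2 + records
emit(nodes)
nodes = records - 33
base = 223 + offset
base = offset + 33
nodes = base * 85
nodes = offset + 9
nodes = 37 * nodes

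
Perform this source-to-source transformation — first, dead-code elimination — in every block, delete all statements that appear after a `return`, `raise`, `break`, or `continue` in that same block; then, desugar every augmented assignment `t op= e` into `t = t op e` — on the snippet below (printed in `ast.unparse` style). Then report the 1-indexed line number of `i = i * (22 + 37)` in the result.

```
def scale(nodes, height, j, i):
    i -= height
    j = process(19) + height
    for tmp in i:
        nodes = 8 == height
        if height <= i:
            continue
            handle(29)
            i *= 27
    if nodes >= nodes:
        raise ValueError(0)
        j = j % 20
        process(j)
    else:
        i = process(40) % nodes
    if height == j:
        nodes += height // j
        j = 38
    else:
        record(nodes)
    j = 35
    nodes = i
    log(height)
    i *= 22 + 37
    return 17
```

Transformed code:
def scale(nodes, height, j, i):
    i = i - height
    j = process(19) + height
    for tmp in i:
        nodes = 8 == height
        if height <= i:
            continue
    if nodes >= nodes:
        raise ValueError(0)
    else:
        i = process(40) % nodes
    if height == j:
        nodes = nodes + height // j
        j = 38
    else:
        record(nodes)
    j = 35
    nodes = i
    log(height)
    i = i * (22 + 37)
    return 17

20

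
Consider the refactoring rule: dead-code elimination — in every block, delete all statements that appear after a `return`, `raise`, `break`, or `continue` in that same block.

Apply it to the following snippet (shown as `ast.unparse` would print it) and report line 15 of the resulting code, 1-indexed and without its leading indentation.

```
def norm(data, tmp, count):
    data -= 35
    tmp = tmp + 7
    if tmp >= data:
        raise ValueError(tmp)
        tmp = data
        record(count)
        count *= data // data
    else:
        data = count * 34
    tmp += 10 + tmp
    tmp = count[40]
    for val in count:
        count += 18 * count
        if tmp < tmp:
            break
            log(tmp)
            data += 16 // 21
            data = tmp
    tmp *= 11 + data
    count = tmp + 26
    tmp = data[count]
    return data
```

Transformed code:
def norm(data, tmp, count):
    data -= 35
    tmp = tmp + 7
    if tmp >= data:
        raise ValueError(tmp)
    else:
        data = count * 34
    tmp += 10 + tmp
    tmp = count[40]
    for val in count:
        count += 18 * count
        if tmp < tmp:
            break
    tmp *= 11 + data
    count = tmp + 26
    tmp = data[count]
    return data

count = tmp + 26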